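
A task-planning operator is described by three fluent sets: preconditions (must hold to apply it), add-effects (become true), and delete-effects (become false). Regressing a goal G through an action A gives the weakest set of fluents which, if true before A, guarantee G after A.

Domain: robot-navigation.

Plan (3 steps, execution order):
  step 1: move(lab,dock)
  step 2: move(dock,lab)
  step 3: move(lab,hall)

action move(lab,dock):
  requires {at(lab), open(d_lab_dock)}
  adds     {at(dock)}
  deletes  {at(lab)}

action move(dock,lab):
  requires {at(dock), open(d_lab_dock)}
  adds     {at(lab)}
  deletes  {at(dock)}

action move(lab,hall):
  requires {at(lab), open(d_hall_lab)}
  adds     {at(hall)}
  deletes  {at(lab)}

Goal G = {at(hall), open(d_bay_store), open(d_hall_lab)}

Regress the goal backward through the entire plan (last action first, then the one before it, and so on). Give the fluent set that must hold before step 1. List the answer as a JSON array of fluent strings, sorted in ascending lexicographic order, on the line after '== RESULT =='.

Regress step by step:
  through step 3 (move(lab,hall)): drop {at(hall)}, keep {open(d_bay_store), open(d_hall_lab)}, require {at(lab), open(d_hall_lab)}
    → {at(lab), open(d_bay_store), open(d_hall_lab)}
  through step 2 (move(dock,lab)): drop {at(lab)}, keep {open(d_bay_store), open(d_hall_lab)}, require {at(dock), open(d_lab_dock)}
    → {at(dock), open(d_bay_store), open(d_hall_lab), open(d_lab_dock)}
  through step 1 (move(lab,dock)): drop {at(dock)}, keep {open(d_bay_store), open(d_hall_lab), open(d_lab_dock)}, require {at(lab), open(d_lab_dock)}
    → {at(lab), open(d_bay_store), open(d_hall_lab), open(d_lab_dock)}

== RESULT ==
["at(lab)", "open(d_bay_store)", "open(d_hall_lab)", "open(d_lab_dock)"]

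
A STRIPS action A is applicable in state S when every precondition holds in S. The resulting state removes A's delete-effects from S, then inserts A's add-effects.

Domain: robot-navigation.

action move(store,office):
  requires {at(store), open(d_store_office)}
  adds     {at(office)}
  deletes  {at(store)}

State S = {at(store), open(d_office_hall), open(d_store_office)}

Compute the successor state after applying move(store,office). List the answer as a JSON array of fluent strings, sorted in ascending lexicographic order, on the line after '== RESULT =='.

Compute (S \ del) ∪ add:
  pre ⊆ S: {at(store), open(d_store_office)} ⊆ S  — applicable
  S \ del = {open(d_office_hall), open(d_store_office)}
  ∪ add   = {at(office), open(d_office_hall), open(d_store_office)}

== RESULT ==
["at(office)", "open(d_office_hall)", "open(d_store_office)"]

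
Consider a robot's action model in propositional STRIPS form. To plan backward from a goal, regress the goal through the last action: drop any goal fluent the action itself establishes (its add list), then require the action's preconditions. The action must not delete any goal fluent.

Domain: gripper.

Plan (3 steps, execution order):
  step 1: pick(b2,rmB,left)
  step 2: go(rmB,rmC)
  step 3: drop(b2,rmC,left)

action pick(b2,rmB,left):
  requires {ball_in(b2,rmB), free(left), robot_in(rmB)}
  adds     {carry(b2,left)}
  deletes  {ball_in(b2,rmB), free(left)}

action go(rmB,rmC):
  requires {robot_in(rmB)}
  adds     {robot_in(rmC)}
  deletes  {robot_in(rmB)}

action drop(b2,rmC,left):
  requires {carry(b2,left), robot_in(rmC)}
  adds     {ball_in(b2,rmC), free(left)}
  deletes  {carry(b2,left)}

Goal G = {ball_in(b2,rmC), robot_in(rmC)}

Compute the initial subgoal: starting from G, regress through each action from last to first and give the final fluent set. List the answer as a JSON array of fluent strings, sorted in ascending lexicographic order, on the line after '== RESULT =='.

Regress step by step:
  through step 3 (drop(b2,rmC,left)): drop {ball_in(b2,rmC)}, keep {robot_in(rmC)}, require {carry(b2,left), robot_in(rmC)}
    → {carry(b2,left), robot_in(rmC)}
  through step 2 (go(rmB,rmC)): drop {robot_in(rmC)}, keep {carry(b2,left)}, require {robot_in(rmB)}
    → {carry(b2,left), robot_in(rmB)}
  through step 1 (pick(b2,rmB,left)): drop {carry(b2,left)}, keep {robot_in(rmB)}, require {ball_in(b2,rmB), free(left), robot_in(rmB)}
    → {ball_in(b2,rmB), free(left), robot_in(rmB)}

== RESULT ==
["ball_in(b2,rmB)", "free(left)", "robot_in(rmB)"]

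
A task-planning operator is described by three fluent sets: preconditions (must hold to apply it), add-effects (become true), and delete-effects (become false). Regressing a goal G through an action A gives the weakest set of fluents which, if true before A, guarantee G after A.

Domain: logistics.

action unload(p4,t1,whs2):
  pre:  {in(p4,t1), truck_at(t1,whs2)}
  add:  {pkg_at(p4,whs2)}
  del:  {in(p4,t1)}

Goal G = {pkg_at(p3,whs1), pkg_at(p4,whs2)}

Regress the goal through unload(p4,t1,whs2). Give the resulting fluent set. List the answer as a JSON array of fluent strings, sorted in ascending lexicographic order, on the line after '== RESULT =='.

Compute (G \ add) ∪ pre:
  G ∩ del = {}  (empty — regression defined)
  G \ add = {pkg_at(p3,whs1), pkg_at(p4,whs2)} \ {pkg_at(p4,whs2)} = {pkg_at(p3,whs1)}
  ∪ pre   = {pkg_at(p3,whs1)} ∪ {in(p4,t1), truck_at(t1,whs2)}
          = {in(p4,t1), pkg_at(p3,whs1), truck_at(t1,whs2)}

== RESULT ==
["in(p4,t1)", "pkg_at(p3,whs1)", "truck_at(t1,whs2)"]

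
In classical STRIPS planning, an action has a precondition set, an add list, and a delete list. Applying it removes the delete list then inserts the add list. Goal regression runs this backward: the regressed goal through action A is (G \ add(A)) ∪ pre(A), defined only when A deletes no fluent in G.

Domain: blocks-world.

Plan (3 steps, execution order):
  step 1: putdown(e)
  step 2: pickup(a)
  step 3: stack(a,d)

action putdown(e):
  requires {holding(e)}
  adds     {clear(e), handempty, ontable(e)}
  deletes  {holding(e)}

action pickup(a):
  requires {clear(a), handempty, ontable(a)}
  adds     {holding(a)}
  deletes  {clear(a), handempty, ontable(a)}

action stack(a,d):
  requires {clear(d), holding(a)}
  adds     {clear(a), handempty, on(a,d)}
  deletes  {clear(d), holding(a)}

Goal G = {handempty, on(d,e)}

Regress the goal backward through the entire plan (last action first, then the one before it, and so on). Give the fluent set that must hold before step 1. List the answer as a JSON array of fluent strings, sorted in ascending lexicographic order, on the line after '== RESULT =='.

Work backward from the goal:
  through step 3 (stack(a,d)): drop {handempty}, keep {on(d,e)}, require {clear(d), holding(a)}
    → {clear(d), holding(a), on(d,e)}
  through step 2 (pickup(a)): drop {holding(a)}, keep {clear(d), on(d,e)}, require {clear(a), handempty, ontable(a)}
    → {clear(a), clear(d), handempty, on(d,e), ontable(a)}
  through step 1 (putdown(e)): drop {handempty}, keep {clear(a), clear(d), on(d,e), ontable(a)}, require {holding(e)}
    → {clear(a), clear(d), holding(e), on(d,e), ontable(a)}

== RESULT ==
["clear(a)", "clear(d)", "holding(e)", "on(d,e)", "ontable(a)"]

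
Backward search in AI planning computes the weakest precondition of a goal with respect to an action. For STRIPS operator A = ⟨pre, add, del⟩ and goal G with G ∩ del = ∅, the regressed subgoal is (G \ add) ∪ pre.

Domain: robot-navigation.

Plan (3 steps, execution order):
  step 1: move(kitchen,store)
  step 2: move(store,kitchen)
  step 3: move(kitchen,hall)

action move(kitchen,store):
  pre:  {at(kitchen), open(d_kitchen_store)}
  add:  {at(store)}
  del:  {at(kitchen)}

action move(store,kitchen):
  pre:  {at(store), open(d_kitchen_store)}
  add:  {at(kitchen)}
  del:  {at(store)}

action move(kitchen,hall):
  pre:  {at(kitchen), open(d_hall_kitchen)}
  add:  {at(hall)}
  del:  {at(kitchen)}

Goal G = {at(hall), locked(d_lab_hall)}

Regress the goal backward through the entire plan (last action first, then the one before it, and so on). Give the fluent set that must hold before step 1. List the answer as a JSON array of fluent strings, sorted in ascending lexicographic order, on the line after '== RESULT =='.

Regress step by step:
  through step 3 (move(kitchen,hall)): drop {at(hall)}, keep {locked(d_lab_hall)}, require {at(kitchen), open(d_hall_kitchen)}
    → {at(kitchen), locked(d_lab_hall), open(d_hall_kitchen)}
  through step 2 (move(store,kitchen)): drop {at(kitchen)}, keep {locked(d_lab_hall), open(d_hall_kitchen)}, require {at(store), open(d_kitchen_store)}
    → {at(store), locked(d_lab_hall), open(d_hall_kitchen), open(d_kitchen_store)}
  through step 1 (move(kitchen,store)): drop {at(store)}, keep {locked(d_lab_hall), open(d_hall_kitchen), open(d_kitchen_store)}, require {at(kitchen), open(d_kitchen_store)}
    → {at(kitchen), locked(d_lab_hall), open(d_hall_kitchen), open(d_kitchen_store)}

== RESULT ==
["at(kitchen)", "locked(d_lab_hall)", "open(d_hall_kitchen)", "open(d_kitchen_store)"]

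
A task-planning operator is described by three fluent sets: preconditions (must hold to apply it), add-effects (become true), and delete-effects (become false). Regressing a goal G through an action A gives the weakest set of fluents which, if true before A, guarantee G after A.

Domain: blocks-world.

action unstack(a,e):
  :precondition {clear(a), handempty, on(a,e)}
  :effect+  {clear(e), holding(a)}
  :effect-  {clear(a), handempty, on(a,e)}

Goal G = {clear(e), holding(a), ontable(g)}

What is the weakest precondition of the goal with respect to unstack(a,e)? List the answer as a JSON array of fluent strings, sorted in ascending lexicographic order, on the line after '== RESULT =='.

Regress:
  G ∩ del = {}  (empty — regression defined)
  G \ add = {clear(e), holding(a), ontable(g)} \ {clear(e), holding(a)} = {ontable(g)}
  ∪ pre   = {ontable(g)} ∪ {clear(a), handempty, on(a,e)}
          = {clear(a), handempty, on(a,e), ontable(g)}

== RESULT ==
["clear(a)", "handempty", "on(a,e)", "ontable(g)"]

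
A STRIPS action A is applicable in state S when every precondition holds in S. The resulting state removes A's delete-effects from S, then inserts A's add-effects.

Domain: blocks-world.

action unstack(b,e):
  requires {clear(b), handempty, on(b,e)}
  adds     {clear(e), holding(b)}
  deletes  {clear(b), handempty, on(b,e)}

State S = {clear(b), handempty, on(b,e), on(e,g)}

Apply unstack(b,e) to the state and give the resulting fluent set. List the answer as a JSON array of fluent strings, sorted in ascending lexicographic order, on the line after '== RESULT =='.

Progress:
  pre ⊆ S: {clear(b), handempty, on(b,e)} ⊆ S  — applicable
  S \ del = {on(e,g)}
  ∪ add   = {clear(e), holding(b), on(e,g)}

== RESULT ==
["clear(e)", "holding(b)", "on(e,g)"]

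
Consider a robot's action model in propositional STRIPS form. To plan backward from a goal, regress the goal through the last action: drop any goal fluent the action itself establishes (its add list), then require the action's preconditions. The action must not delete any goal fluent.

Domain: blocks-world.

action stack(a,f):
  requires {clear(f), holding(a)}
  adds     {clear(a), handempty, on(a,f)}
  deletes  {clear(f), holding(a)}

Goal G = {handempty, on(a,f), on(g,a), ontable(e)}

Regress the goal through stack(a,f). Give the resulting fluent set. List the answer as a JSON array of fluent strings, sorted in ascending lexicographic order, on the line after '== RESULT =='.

Compute (G \ add) ∪ pre:
  G ∩ del = {}  (empty — regression defined)
  G \ add = {handempty, on(a,f), on(g,a), ontable(e)} \ {clear(a), handempty, on(a,f)} = {on(g,a), ontable(e)}
  ∪ pre   = {on(g,a), ontable(e)} ∪ {clear(f), holding(a)}
          = {clear(f), holding(a), on(g,a), ontable(e)}

== RESULT ==
["clear(f)", "holding(a)", "on(g,a)", "ontable(e)"]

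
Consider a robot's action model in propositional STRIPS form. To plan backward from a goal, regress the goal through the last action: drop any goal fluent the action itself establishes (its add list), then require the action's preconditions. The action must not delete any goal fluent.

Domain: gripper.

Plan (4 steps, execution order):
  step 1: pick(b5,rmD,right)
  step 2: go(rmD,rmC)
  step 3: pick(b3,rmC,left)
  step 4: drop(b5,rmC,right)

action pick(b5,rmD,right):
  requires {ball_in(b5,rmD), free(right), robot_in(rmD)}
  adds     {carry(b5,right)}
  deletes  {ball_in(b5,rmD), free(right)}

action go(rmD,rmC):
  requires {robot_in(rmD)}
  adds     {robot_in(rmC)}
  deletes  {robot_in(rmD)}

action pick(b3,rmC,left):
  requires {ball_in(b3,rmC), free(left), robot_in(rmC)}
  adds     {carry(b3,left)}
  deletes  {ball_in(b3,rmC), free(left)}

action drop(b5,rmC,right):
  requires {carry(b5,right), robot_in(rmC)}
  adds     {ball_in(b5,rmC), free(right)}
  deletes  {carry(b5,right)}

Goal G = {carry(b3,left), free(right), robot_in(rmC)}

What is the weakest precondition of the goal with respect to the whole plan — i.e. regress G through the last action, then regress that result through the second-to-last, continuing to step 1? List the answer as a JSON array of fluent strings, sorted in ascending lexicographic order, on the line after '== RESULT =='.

Regress step by step:
  through step 4 (drop(b5,rmC,right)): drop {free(right)}, keep {carry(b3,left), robot_in(rmC)}, require {carry(b5,right), robot_in(rmC)}
    → {carry(b3,left), carry(b5,right), robot_in(rmC)}
  through step 3 (pick(b3,rmC,left)): drop {carry(b3,left)}, keep {carry(b5,right), robot_in(rmC)}, require {ball_in(b3,rmC), free(left), robot_in(rmC)}
    → {ball_in(b3,rmC), carry(b5,right), free(left), robot_in(rmC)}
  through step 2 (go(rmD,rmC)): drop {robot_in(rmC)}, keep {ball_in(b3,rmC), carry(b5,right), free(left)}, require {robot_in(rmD)}
    → {ball_in(b3,rmC), carry(b5,right), free(left), robot_in(rmD)}
  through step 1 (pick(b5,rmD,right)): drop {carry(b5,right)}, keep {ball_in(b3,rmC), free(left), robot_in(rmD)}, require {ball_in(b5,rmD), free(right), robot_in(rmD)}
    → {ball_in(b3,rmC), ball_in(b5,rmD), free(left), free(right), robot_in(rmD)}

== RESULT ==
["ball_in(b3,rmC)", "ball_in(b5,rmD)", "free(left)", "free(right)", "robot_in(rmD)"]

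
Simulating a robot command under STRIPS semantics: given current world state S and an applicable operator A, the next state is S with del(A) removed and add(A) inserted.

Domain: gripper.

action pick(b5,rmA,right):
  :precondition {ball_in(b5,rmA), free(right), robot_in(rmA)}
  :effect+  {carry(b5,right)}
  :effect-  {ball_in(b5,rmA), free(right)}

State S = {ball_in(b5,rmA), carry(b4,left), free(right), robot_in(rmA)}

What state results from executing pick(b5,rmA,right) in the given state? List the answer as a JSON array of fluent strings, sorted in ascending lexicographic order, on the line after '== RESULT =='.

Compute (S \ del) ∪ add:
  pre ⊆ S: {ball_in(b5,rmA), free(right), robot_in(rmA)} ⊆ S  — applicable
  S \ del = {carry(b4,left), robot_in(rmA)}
  ∪ add   = {carry(b4,left), carry(b5,right), robot_in(rmA)}

== RESULT ==
["carry(b4,left)", "carry(b5,right)", "robot_in(rmA)"]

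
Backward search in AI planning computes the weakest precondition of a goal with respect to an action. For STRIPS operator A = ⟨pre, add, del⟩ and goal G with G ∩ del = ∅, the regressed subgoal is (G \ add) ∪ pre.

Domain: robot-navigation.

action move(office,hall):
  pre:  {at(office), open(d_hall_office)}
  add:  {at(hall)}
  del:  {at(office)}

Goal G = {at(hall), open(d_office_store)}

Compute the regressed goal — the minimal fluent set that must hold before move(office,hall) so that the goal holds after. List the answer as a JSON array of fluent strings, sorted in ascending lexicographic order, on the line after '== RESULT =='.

Compute (G \ add) ∪ pre:
  G ∩ del = {}  (empty — regression defined)
  G \ add = {at(hall), open(d_office_store)} \ {at(hall)} = {open(d_office_store)}
  ∪ pre   = {open(d_office_store)} ∪ {at(office), open(d_hall_office)}
          = {at(office), open(d_hall_office), open(d_office_store)}

== RESULT ==
["at(office)", "open(d_hall_office)", "open(d_office_store)"]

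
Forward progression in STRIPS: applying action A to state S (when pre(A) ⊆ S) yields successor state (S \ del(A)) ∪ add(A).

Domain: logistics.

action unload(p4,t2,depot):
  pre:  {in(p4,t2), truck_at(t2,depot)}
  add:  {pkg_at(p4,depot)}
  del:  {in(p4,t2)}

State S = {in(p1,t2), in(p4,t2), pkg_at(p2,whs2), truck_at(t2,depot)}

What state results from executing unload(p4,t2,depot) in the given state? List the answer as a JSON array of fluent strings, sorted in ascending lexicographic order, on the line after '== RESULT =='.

Progress:
  pre ⊆ S: {in(p4,t2), truck_at(t2,depot)} ⊆ S  — applicable
  S \ del = {in(p1,t2), pkg_at(p2,whs2), truck_at(t2,depot)}
  ∪ add   = {in(p1,t2), pkg_at(p2,whs2), pkg_at(p4,depot), truck_at(t2,depot)}

== RESULT ==
["in(p1,t2)", "pkg_at(p2,whs2)", "pkg_at(p4,depot)", "truck_at(t2,depot)"]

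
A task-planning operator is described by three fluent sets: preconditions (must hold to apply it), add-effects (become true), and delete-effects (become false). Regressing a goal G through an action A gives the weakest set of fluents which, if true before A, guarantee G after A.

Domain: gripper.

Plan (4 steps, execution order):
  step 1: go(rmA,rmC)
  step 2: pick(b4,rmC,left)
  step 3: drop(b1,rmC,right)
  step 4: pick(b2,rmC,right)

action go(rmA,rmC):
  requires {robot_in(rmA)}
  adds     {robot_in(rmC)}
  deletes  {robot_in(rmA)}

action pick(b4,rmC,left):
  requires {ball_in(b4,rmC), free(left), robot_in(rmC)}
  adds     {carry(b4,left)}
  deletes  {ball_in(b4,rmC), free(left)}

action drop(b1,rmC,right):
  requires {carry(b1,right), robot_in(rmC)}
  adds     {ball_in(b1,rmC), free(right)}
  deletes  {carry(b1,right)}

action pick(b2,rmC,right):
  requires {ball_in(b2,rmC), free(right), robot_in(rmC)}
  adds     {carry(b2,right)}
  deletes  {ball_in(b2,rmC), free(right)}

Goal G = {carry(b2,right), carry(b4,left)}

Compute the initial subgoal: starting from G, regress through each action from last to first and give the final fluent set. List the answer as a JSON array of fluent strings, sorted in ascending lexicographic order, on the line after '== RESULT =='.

Work backward from the goal:
  through step 4 (pick(b2,rmC,right)): drop {carry(b2,right)}, keep {carry(b4,left)}, require {ball_in(b2,rmC), free(right), robot_in(rmC)}
    → {ball_in(b2,rmC), carry(b4,left), free(right), robot_in(rmC)}
  through step 3 (drop(b1,rmC,right)): drop {free(right)}, keep {ball_in(b2,rmC), carry(b4,left), robot_in(rmC)}, require {carry(b1,right), robot_in(rmC)}
    → {ball_in(b2,rmC), carry(b1,right), carry(b4,left), robot_in(rmC)}
  through step 2 (pick(b4,rmC,left)): drop {carry(b4,left)}, keep {ball_in(b2,rmC), carry(b1,right), robot_in(rmC)}, require {ball_in(b4,rmC), free(left), robot_in(rmC)}
    → {ball_in(b2,rmC), ball_in(b4,rmC), carry(b1,right), free(left), robot_in(rmC)}
  through step 1 (go(rmA,rmC)): drop {robot_in(rmC)}, keep {ball_in(b2,rmC), ball_in(b4,rmC), carry(b1,right), free(left)}, require {robot_in(rmA)}
    → {ball_in(b2,rmC), ball_in(b4,rmC), carry(b1,right), free(left), robot_in(rmA)}

== RESULT ==
["ball_in(b2,rmC)", "ball_in(b4,rmC)", "carry(b1,right)", "free(left)", "robot_in(rmA)"]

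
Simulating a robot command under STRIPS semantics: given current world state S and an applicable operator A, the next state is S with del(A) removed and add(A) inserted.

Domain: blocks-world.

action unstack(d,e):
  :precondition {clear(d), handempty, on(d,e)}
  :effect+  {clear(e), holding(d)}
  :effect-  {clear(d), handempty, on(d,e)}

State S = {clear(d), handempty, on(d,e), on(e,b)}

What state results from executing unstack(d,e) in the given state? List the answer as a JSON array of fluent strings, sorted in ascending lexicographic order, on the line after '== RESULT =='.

Compute (S \ del) ∪ add:
  pre ⊆ S: {clear(d), handempty, on(d,e)} ⊆ S  — applicable
  S \ del = {on(e,b)}
  ∪ add   = {clear(e), holding(d), on(e,b)}

== RESULT ==
["clear(e)", "holding(d)", "on(e,b)"]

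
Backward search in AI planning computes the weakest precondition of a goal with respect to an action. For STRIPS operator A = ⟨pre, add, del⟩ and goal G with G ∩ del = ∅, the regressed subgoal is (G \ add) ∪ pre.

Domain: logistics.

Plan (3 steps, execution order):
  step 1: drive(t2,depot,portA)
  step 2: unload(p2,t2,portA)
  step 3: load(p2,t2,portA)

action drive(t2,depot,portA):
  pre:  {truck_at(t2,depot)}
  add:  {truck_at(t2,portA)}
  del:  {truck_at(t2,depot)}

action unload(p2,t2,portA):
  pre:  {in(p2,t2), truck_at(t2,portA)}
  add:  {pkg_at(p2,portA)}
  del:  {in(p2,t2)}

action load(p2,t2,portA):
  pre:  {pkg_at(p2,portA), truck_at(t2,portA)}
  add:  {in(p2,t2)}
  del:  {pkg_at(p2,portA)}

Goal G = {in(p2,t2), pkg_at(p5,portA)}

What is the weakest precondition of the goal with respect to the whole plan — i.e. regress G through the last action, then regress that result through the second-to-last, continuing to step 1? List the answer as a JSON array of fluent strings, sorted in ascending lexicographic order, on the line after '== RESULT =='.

Regress step by step:
  through step 3 (load(p2,t2,portA)): drop {in(p2,t2)}, keep {pkg_at(p5,portA)}, require {pkg_at(p2,portA), truck_at(t2,portA)}
    → {pkg_at(p2,portA), pkg_at(p5,portA), truck_at(t2,portA)}
  through step 2 (unload(p2,t2,portA)): drop {pkg_at(p2,portA)}, keep {pkg_at(p5,portA), truck_at(t2,portA)}, require {in(p2,t2), truck_at(t2,portA)}
    → {in(p2,t2), pkg_at(p5,portA), truck_at(t2,portA)}
  through step 1 (drive(t2,depot,portA)): drop {truck_at(t2,portA)}, keep {in(p2,t2), pkg_at(p5,portA)}, require {truck_at(t2,depot)}
    → {in(p2,t2), pkg_at(p5,portA), truck_at(t2,depot)}

== RESULT ==
["in(p2,t2)", "pkg_at(p5,portA)", "truck_at(t2,depot)"]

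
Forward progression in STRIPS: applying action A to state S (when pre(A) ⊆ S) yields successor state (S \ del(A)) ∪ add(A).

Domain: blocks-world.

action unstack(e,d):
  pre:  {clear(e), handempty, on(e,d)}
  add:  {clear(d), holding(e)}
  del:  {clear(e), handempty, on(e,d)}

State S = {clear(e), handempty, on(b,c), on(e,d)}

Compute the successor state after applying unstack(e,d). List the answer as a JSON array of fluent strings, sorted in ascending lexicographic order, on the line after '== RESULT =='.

Compute (S \ del) ∪ add:
  pre ⊆ S: {clear(e), handempty, on(e,d)} ⊆ S  — applicable
  S \ del = {on(b,c)}
  ∪ add   = {clear(d), holding(e), on(b,c)}

== RESULT ==
["clear(d)", "holding(e)", "on(b,c)"]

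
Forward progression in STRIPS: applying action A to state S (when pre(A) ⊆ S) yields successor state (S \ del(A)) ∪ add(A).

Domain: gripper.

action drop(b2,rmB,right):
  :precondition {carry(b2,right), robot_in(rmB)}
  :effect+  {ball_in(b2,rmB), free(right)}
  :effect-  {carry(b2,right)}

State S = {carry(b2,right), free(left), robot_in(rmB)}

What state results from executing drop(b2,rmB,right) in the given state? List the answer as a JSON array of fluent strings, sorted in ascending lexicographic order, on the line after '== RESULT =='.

Compute (S \ del) ∪ add:
  pre ⊆ S: {carry(b2,right), robot_in(rmB)} ⊆ S  — applicable
  S \ del = {free(left), robot_in(rmB)}
  ∪ add   = {ball_in(b2,rmB), free(left), free(right), robot_in(rmB)}

== RESULT ==
["ball_in(b2,rmB)", "free(left)", "free(right)", "robot_in(rmB)"]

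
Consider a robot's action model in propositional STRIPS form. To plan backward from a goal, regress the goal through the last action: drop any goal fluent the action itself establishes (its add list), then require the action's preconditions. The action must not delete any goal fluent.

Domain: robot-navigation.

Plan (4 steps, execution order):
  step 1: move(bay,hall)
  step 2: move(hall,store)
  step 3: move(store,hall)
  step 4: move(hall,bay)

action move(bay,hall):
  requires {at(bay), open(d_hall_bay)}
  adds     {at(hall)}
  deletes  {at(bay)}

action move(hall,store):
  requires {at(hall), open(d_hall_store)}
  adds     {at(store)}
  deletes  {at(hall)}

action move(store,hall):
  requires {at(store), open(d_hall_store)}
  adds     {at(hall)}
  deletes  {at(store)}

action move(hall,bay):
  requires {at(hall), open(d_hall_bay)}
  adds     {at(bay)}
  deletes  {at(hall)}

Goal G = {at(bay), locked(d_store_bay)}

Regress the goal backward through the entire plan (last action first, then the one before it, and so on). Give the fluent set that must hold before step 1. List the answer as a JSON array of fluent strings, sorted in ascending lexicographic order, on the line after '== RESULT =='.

Regress step by step:
  through step 4 (move(hall,bay)): drop {at(bay)}, keep {locked(d_store_bay)}, require {at(hall), open(d_hall_bay)}
    → {at(hall), locked(d_store_bay), open(d_hall_bay)}
  through step 3 (move(store,hall)): drop {at(hall)}, keep {locked(d_store_bay), open(d_hall_bay)}, require {at(store), open(d_hall_store)}
    → {at(store), locked(d_store_bay), open(d_hall_bay), open(d_hall_store)}
  through step 2 (move(hall,store)): drop {at(store)}, keep {locked(d_store_bay), open(d_hall_bay), open(d_hall_store)}, require {at(hall), open(d_hall_store)}
    → {at(hall), locked(d_store_bay), open(d_hall_bay), open(d_hall_store)}
  through step 1 (move(bay,hall)): drop {at(hall)}, keep {locked(d_store_bay), open(d_hall_bay), open(d_hall_store)}, require {at(bay), open(d_hall_bay)}
    → {at(bay), locked(d_store_bay), open(d_hall_bay), open(d_hall_store)}

== RESULT ==
["at(bay)", "locked(d_store_bay)", "open(d_hall_bay)", "open(d_hall_store)"]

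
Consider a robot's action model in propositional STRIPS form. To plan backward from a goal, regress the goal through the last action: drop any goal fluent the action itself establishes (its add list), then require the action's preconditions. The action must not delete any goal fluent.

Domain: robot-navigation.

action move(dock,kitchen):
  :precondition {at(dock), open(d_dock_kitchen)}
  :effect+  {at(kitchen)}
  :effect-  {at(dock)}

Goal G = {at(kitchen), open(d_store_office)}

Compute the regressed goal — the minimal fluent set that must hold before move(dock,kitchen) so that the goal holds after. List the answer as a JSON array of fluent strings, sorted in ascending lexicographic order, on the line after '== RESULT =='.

Compute (G \ add) ∪ pre:
  G ∩ del = {}  (empty — regression defined)
  G \ add = {at(kitchen), open(d_store_office)} \ {at(kitchen)} = {open(d_store_office)}
  ∪ pre   = {open(d_store_office)} ∪ {at(dock), open(d_dock_kitchen)}
          = {at(dock), open(d_dock_kitchen), open(d_store_office)}

== RESULT ==
["at(dock)", "open(d_dock_kitchen)", "open(d_store_office)"]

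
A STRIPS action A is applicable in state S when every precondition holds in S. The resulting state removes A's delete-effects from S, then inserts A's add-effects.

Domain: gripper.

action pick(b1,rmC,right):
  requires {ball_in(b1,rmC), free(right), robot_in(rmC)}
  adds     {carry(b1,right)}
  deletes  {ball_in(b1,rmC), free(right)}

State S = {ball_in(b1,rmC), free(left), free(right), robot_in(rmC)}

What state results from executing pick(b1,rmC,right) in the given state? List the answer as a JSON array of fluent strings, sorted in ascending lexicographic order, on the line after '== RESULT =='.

Compute (S \ del) ∪ add:
  pre ⊆ S: {ball_in(b1,rmC), free(right), robot_in(rmC)} ⊆ S  — applicable
  S \ del = {free(left), robot_in(rmC)}
  ∪ add   = {carry(b1,right), free(left), robot_in(rmC)}

== RESULT ==
["carry(b1,right)", "free(left)", "robot_in(rmC)"]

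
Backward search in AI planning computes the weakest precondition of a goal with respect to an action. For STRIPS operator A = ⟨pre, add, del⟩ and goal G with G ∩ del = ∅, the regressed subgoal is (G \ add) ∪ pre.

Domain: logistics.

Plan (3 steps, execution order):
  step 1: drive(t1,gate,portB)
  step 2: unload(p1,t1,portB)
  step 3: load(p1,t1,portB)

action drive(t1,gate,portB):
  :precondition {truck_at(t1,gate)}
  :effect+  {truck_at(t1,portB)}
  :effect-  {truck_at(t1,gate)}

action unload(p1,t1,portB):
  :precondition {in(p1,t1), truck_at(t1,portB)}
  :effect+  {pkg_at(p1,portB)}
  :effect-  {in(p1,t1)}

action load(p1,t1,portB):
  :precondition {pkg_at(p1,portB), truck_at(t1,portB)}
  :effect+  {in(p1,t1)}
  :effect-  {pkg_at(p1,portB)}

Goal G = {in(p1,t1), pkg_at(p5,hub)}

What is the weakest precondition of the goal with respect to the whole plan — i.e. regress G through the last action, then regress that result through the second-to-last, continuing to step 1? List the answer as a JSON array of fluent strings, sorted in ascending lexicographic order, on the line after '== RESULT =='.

Regress step by step:
  through step 3 (load(p1,t1,portB)): drop {in(p1,t1)}, keep {pkg_at(p5,hub)}, require {pkg_at(p1,portB), truck_at(t1,portB)}
    → {pkg_at(p1,portB), pkg_at(p5,hub), truck_at(t1,portB)}
  through step 2 (unload(p1,t1,portB)): drop {pkg_at(p1,portB)}, keep {pkg_at(p5,hub), truck_at(t1,portB)}, require {in(p1,t1), truck_at(t1,portB)}
    → {in(p1,t1), pkg_at(p5,hub), truck_at(t1,portB)}
  through step 1 (drive(t1,gate,portB)): drop {truck_at(t1,portB)}, keep {in(p1,t1), pkg_at(p5,hub)}, require {truck_at(t1,gate)}
    → {in(p1,t1), pkg_at(p5,hub), truck_at(t1,gate)}

== RESULT ==
["in(p1,t1)", "pkg_at(p5,hub)", "truck_at(t1,gate)"]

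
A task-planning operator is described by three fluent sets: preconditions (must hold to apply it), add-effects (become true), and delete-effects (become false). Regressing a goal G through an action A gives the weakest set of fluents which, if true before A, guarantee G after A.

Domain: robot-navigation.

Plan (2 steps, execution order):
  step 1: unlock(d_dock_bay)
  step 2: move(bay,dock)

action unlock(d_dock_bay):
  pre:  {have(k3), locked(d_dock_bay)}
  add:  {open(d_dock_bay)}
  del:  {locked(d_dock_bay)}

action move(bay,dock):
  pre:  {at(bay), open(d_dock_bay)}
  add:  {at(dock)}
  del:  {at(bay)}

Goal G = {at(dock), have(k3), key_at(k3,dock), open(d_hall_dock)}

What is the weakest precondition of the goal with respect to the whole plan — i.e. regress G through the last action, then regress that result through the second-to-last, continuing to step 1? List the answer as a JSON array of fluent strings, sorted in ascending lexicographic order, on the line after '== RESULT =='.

Regress step by step:
  through step 2 (move(bay,dock)): drop {at(dock)}, keep {have(k3), key_at(k3,dock), open(d_hall_dock)}, require {at(bay), open(d_dock_bay)}
    → {at(bay), have(k3), key_at(k3,dock), open(d_dock_bay), open(d_hall_dock)}
  through step 1 (unlock(d_dock_bay)): drop {open(d_dock_bay)}, keep {at(bay), have(k3), key_at(k3,dock), open(d_hall_dock)}, require {have(k3), locked(d_dock_bay)}
    → {at(bay), have(k3), key_at(k3,dock), locked(d_dock_bay), open(d_hall_dock)}

== RESULT ==
["at(bay)", "have(k3)", "key_at(k3,dock)", "locked(d_dock_bay)", "open(d_hall_dock)"]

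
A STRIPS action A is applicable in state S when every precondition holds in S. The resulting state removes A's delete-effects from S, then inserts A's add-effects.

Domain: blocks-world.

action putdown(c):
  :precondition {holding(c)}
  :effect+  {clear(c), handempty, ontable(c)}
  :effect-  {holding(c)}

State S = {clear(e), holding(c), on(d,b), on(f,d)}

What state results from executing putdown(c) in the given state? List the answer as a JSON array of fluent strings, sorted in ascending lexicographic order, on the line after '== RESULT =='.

Compute (S \ del) ∪ add:
  pre ⊆ S: {holding(c)} ⊆ S  — applicable
  S \ del = {clear(e), on(d,b), on(f,d)}
  ∪ add   = {clear(c), clear(e), handempty, on(d,b), on(f,d), ontable(c)}

== RESULT ==
["clear(c)", "clear(e)", "handempty", "on(d,b)", "on(f,d)", "ontable(c)"]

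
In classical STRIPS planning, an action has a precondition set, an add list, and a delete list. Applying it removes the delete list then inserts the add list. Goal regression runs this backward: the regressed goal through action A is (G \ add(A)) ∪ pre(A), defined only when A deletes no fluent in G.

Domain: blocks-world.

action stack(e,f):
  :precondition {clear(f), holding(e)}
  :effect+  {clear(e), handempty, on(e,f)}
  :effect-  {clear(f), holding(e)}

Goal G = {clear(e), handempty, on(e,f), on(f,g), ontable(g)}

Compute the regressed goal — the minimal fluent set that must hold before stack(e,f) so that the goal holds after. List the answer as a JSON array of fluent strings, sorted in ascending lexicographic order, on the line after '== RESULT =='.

Compute (G \ add) ∪ pre:
  G ∩ del = {}  (empty — regression defined)
  G \ add = {clear(e), handempty, on(e,f), on(f,g), ontable(g)} \ {clear(e), handempty, on(e,f)} = {on(f,g), ontable(g)}
  ∪ pre   = {on(f,g), ontable(g)} ∪ {clear(f), holding(e)}
          = {clear(f), holding(e), on(f,g), ontable(g)}

== RESULT ==
["clear(f)", "holding(e)", "on(f,g)", "ontable(g)"]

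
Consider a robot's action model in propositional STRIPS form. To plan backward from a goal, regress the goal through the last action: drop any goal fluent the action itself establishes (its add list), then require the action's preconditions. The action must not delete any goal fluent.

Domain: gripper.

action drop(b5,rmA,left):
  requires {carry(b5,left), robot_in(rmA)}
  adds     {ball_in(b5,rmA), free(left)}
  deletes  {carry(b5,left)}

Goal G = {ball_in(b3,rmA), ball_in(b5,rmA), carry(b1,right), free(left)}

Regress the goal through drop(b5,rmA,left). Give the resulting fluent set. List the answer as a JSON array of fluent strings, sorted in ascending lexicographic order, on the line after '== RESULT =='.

Compute (G \ add) ∪ pre:
  G ∩ del = {}  (empty — regression defined)
  G \ add = {ball_in(b3,rmA), ball_in(b5,rmA), carry(b1,right), free(left)} \ {ball_in(b5,rmA), free(left)} = {ball_in(b3,rmA), carry(b1,right)}
  ∪ pre   = {ball_in(b3,rmA), carry(b1,right)} ∪ {carry(b5,left), robot_in(rmA)}
          = {ball_in(b3,rmA), carry(b1,right), carry(b5,left), robot_in(rmA)}

== RESULT ==
["ball_in(b3,rmA)", "carry(b1,right)", "carry(b5,left)", "robot_in(rmA)"]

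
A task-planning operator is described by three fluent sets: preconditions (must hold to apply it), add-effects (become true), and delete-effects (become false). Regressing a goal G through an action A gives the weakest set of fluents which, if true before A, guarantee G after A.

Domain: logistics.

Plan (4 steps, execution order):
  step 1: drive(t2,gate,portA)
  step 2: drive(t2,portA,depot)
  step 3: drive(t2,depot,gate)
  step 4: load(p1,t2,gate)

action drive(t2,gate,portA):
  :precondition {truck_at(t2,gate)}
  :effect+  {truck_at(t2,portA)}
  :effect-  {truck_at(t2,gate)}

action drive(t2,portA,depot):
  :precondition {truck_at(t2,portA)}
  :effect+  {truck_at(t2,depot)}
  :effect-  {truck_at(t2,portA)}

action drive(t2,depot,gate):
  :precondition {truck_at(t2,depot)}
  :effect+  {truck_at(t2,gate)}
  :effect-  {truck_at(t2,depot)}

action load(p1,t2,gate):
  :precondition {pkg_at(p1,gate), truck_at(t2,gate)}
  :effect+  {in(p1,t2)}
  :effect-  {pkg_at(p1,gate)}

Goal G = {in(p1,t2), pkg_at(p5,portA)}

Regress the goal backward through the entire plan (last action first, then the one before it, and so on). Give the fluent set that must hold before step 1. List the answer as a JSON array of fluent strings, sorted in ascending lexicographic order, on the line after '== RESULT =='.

Work backward from the goal:
  through step 4 (load(p1,t2,gate)): drop {in(p1,t2)}, keep {pkg_at(p5,portA)}, require {pkg_at(p1,gate), truck_at(t2,gate)}
    → {pkg_at(p1,gate), pkg_at(p5,portA), truck_at(t2,gate)}
  through step 3 (drive(t2,depot,gate)): drop {truck_at(t2,gate)}, keep {pkg_at(p1,gate), pkg_at(p5,portA)}, require {truck_at(t2,depot)}
    → {pkg_at(p1,gate), pkg_at(p5,portA), truck_at(t2,depot)}
  through step 2 (drive(t2,portA,depot)): drop {truck_at(t2,depot)}, keep {pkg_at(p1,gate), pkg_at(p5,portA)}, require {truck_at(t2,portA)}
    → {pkg_at(p1,gate), pkg_at(p5,portA), truck_at(t2,portA)}
  through step 1 (drive(t2,gate,portA)): drop {truck_at(t2,portA)}, keep {pkg_at(p1,gate), pkg_at(p5,portA)}, require {truck_at(t2,gate)}
    → {pkg_at(p1,gate), pkg_at(p5,portA), truck_at(t2,gate)}

== RESULT ==
["pkg_at(p1,gate)", "pkg_at(p5,portA)", "truck_at(t2,gate)"]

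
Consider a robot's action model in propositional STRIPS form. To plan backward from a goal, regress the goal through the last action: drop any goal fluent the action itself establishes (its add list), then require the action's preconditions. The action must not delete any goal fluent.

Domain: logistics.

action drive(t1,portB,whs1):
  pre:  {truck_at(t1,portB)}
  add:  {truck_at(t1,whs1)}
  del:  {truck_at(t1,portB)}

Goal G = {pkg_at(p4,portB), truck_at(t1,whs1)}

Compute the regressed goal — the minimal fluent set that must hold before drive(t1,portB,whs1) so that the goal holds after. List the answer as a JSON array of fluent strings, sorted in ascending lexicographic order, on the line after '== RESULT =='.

Compute (G \ add) ∪ pre:
  G ∩ del = {}  (empty — regression defined)
  G \ add = {pkg_at(p4,portB), truck_at(t1,whs1)} \ {truck_at(t1,whs1)} = {pkg_at(p4,portB)}
  ∪ pre   = {pkg_at(p4,portB)} ∪ {truck_at(t1,portB)}
          = {pkg_at(p4,portB), truck_at(t1,portB)}

== RESULT ==
["pkg_at(p4,portB)", "truck_at(t1,portB)"]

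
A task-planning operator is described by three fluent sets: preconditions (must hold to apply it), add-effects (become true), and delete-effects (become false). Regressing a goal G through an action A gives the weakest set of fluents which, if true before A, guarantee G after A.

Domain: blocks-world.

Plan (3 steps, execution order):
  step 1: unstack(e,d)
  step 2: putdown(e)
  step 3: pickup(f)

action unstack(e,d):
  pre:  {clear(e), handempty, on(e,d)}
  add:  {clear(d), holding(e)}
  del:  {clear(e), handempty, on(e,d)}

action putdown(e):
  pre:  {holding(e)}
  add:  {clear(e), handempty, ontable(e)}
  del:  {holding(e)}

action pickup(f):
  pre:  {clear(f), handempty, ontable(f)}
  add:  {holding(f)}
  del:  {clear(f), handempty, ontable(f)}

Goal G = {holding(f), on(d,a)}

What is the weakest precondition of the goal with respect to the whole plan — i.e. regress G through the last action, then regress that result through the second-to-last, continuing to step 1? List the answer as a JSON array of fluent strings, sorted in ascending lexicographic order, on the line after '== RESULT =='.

Regress step by step:
  through step 3 (pickup(f)): drop {holding(f)}, keep {on(d,a)}, require {clear(f), handempty, ontable(f)}
    → {clear(f), handempty, on(d,a), ontable(f)}
  through step 2 (putdown(e)): drop {handempty}, keep {clear(f), on(d,a), ontable(f)}, require {holding(e)}
    → {clear(f), holding(e), on(d,a), ontable(f)}
  through step 1 (unstack(e,d)): drop {holding(e)}, keep {clear(f), on(d,a), ontable(f)}, require {clear(e), handempty, on(e,d)}
    → {clear(e), clear(f), handempty, on(d,a), on(e,d), ontable(f)}

== RESULT ==
["clear(e)", "clear(f)", "handempty", "on(d,a)", "on(e,d)", "ontable(f)"]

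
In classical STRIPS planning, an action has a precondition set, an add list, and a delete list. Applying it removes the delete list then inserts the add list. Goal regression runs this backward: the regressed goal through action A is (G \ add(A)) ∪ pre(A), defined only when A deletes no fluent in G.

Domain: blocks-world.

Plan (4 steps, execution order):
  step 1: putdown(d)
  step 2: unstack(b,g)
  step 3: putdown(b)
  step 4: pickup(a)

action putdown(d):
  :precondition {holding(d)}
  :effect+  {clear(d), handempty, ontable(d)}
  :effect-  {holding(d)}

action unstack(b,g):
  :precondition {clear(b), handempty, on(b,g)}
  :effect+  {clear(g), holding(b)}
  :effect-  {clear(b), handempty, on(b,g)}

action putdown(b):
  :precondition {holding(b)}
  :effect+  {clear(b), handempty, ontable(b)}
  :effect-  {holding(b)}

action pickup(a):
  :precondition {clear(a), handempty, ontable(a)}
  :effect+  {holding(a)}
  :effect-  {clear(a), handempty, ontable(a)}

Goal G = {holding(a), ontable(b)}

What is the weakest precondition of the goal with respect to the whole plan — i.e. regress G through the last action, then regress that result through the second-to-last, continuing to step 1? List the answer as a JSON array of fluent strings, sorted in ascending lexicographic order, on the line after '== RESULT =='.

Work backward from the goal:
  through step 4 (pickup(a)): drop {holding(a)}, keep {ontable(b)}, require {clear(a), handempty, ontable(a)}
    → {clear(a), handempty, ontable(a), ontable(b)}
  through step 3 (putdown(b)): drop {handempty, ontable(b)}, keep {clear(a), ontable(a)}, require {holding(b)}
    → {clear(a), holding(b), ontable(a)}
  through step 2 (unstack(b,g)): drop {holding(b)}, keep {clear(a), ontable(a)}, require {clear(b), handempty, on(b,g)}
    → {clear(a), clear(b), handempty, on(b,g), ontable(a)}
  through step 1 (putdown(d)): drop {handempty}, keep {clear(a), clear(b), on(b,g), ontable(a)}, require {holding(d)}
    → {clear(a), clear(b), holding(d), on(b,g), ontable(a)}

== RESULT ==
["clear(a)", "clear(b)", "holding(d)", "on(b,g)", "ontable(a)"]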